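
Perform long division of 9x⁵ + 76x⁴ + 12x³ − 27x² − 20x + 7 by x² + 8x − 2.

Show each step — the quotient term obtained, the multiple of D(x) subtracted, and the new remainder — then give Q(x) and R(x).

Q(x) = 9x³ + 4x² − 2x − 3; R(x) = 1

Step 1: lead(9x⁵ + 76x⁴ + 12x³ − 27x² − 20x + 7) ÷ lead(D) = 9x⁵ ÷ x² = 9x³. Subtract (9x³)·D = 9x⁵ + 72x⁴ − 18x³. Remainder: 4x⁴ + 30x³ − 27x² − 20x + 7.
Step 2: lead(4x⁴ + 30x³ − 27x² − 20x + 7) ÷ lead(D) = 4x⁴ ÷ x² = 4x². Subtract (4x²)·D = 4x⁴ + 32x³ − 8x². Remainder: −2x³ − 19x² − 20x + 7.
Step 3: lead(−2x³ − 19x² − 20x + 7) ÷ lead(D) = −2x³ ÷ x² = −2x. Subtract (−2x)·D = −2x³ − 16x² + 4x. Remainder: −3x² − 24x + 7.
Step 4: lead(−3x² − 24x + 7) ÷ lead(D) = −3x² ÷ x² = −3. Subtract (−3)·D = −3x² − 24x + 6. Remainder: 1.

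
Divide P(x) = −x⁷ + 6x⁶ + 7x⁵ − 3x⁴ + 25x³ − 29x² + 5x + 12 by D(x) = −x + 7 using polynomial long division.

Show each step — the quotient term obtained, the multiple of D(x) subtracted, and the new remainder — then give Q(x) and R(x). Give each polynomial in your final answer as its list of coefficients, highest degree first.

Step 1: lead(−x⁷ + 6x⁶ + 7x⁵ − 3x⁴ + 25x³ − 29x² + 5x + 12) ÷ lead(D) = −x⁷ ÷ −x = x⁶. Subtract (x⁶)·D = −x⁷ + 7x⁶. Remainder: −x⁶ + 7x⁵ − 3x⁴ + 25x³ − 29x² + 5x + 12.
Step 2: lead(−x⁶ + 7x⁵ − 3x⁴ + 25x³ − 29x² + 5x + 12) ÷ lead(D) = −x⁶ ÷ −x = x⁵. Subtract (x⁵)·D = −x⁶ + 7x⁵. Remainder: −3x⁴ + 25x³ − 29x² + 5x + 12.
Step 3: lead(−3x⁴ + 25x³ − 29x² + 5x + 12) ÷ lead(D) = −3x⁴ ÷ −x = 3x³. Subtract (3x³)·D = −3x⁴ + 21x³. Remainder: 4x³ − 29x² + 5x + 12.
Step 4: lead(4x³ − 29x² + 5x + 12) ÷ lead(D) = 4x³ ÷ −x = −4x². Subtract (−4x²)·D = 4x³ − 28x². Remainder: −x² + 5x + 12.
Step 5: lead(−x² + 5x + 12) ÷ lead(D) = −x² ÷ −x = x. Subtract (x)·D = −x² + 7x. Remainder: −2x + 12.
Step 6: lead(−2x + 12) ÷ lead(D) = −2x ÷ −x = 2. Subtract (2)·D = −2x + 14. Remainder: −2.

Q = [1, 1, 0, 3, -4, 1, 2]; R = [-2]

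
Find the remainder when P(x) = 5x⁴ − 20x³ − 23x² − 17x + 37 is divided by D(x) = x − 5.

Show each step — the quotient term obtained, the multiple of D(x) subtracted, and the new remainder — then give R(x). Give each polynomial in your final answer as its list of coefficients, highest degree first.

Step 1: lead(5x⁴ − 20x³ − 23x² − 17x + 37) ÷ lead(D) = 5x⁴ ÷ x = 5x³. Subtract (5x³)·D = 5x⁴ − 25x³. Remainder: 5x³ − 23x² − 17x + 37.
Step 2: lead(5x³ − 23x² − 17x + 37) ÷ lead(D) = 5x³ ÷ x = 5x². Subtract (5x²)·D = 5x³ − 25x². Remainder: 2x² − 17x + 37.
Step 3: lead(2x² − 17x + 37) ÷ lead(D) = 2x² ÷ x = 2x. Subtract (2x)·D = 2x² − 10x. Remainder: −7x + 37.
Step 4: lead(−7x + 37) ÷ lead(D) = −7x ÷ x = −7. Subtract (−7)·D = −7x + 35. Remainder: 2.

R = [2]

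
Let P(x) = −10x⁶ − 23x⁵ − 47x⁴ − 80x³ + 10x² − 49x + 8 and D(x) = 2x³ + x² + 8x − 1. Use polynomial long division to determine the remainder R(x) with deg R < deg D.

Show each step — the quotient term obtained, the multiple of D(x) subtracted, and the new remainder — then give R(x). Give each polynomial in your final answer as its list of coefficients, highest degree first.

R = [8, 1]

Step 1: lead(−10x⁶ − 23x⁵ − 47x⁴ − 80x³ + 10x² − 49x + 8) ÷ lead(D) = −10x⁶ ÷ 2x³ = −5x³. Subtract (−5x³)·D = −10x⁶ − 5x⁵ − 40x⁴ + 5x³. Remainder: −18x⁵ − 7x⁴ − 85x³ + 10x² − 49x + 8.
Step 2: lead(−18x⁵ − 7x⁴ − 85x³ + 10x² − 49x + 8) ÷ lead(D) = −18x⁵ ÷ 2x³ = −9x². Subtract (−9x²)·D = −18x⁵ − 9x⁴ − 72x³ + 9x². Remainder: 2x⁴ − 13x³ + x² − 49x + 8.
Step 3: lead(2x⁴ − 13x³ + x² − 49x + 8) ÷ lead(D) = 2x⁴ ÷ 2x³ = x. Subtract (x)·D = 2x⁴ + x³ + 8x² − x. Remainder: −14x³ − 7x² − 48x + 8.
Step 4: lead(−14x³ − 7x² − 48x + 8) ÷ lead(D) = −14x³ ÷ 2x³ = −7. Subtract (−7)·D = −14x³ − 7x² − 56x + 7. Remainder: 8x + 1.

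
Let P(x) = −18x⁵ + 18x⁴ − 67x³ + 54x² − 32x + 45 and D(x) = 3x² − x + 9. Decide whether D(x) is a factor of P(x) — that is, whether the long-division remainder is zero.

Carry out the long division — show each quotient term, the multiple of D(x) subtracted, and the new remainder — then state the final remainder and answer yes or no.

R(x) = 0, so D(x) is a factor of P(x). yes

Step 1: lead(−18x⁵ + 18x⁴ − 67x³ + 54x² − 32x + 45) ÷ lead(D) = −18x⁵ ÷ 3x² = −6x³. Subtract (−6x³)·D = −18x⁵ + 6x⁴ − 54x³. Remainder: 12x⁴ − 13x³ + 54x² − 32x + 45.
Step 2: lead(12x⁴ − 13x³ + 54x² − 32x + 45) ÷ lead(D) = 12x⁴ ÷ 3x² = 4x². Subtract (4x²)·D = 12x⁴ − 4x³ + 36x². Remainder: −9x³ + 18x² − 32x + 45.
Step 3: lead(−9x³ + 18x² − 32x + 45) ÷ lead(D) = −9x³ ÷ 3x² = −3x. Subtract (−3x)·D = −9x³ + 3x² − 27x. Remainder: 15x² − 5x + 45.
Step 4: lead(15x² − 5x + 45) ÷ lead(D) = 15x² ÷ 3x² = 5. Subtract (5)·D = 15x² − 5x + 45. Remainder: 0.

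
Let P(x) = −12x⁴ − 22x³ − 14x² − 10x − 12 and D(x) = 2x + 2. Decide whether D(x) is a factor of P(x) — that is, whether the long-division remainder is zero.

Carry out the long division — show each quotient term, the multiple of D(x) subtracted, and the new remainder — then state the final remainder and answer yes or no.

R(x) = −6, so D(x) is not a factor of P(x). no

Step 1: lead(−12x⁴ − 22x³ − 14x² − 10x − 12) ÷ lead(D) = −12x⁴ ÷ 2x = −6x³. Subtract (−6x³)·D = −12x⁴ − 12x³. Remainder: −10x³ − 14x² − 10x − 12.
Step 2: lead(−10x³ − 14x² − 10x − 12) ÷ lead(D) = −10x³ ÷ 2x = −5x². Subtract (−5x²)·D = −10x³ − 10x². Remainder: −4x² − 10x − 12.
Step 3: lead(−4x² − 10x − 12) ÷ lead(D) = −4x² ÷ 2x = −2x. Subtract (−2x)·D = −4x² − 4x. Remainder: −6x − 12.
Step 4: lead(−6x − 12) ÷ lead(D) = −6x ÷ 2x = −3. Subtract (−3)·D = −6x − 6. Remainder: −6.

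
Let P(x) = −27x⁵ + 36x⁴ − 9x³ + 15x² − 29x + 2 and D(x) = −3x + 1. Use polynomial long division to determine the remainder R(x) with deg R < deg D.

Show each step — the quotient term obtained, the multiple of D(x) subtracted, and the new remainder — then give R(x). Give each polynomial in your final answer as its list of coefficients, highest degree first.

R = [-6]

Step 1: lead(−27x⁵ + 36x⁴ − 9x³ + 15x² − 29x + 2) ÷ lead(D) = −27x⁵ ÷ −3x = 9x⁴. Subtract (9x⁴)·D = −27x⁵ + 9x⁴. Remainder: 27x⁴ − 9x³ + 15x² − 29x + 2.
Step 2: lead(27x⁴ − 9x³ + 15x² − 29x + 2) ÷ lead(D) = 27x⁴ ÷ −3x = −9x³. Subtract (−9x³)·D = 27x⁴ − 9x³. Remainder: 15x² − 29x + 2.
Step 3: lead(15x² − 29x + 2) ÷ lead(D) = 15x² ÷ −3x = −5x. Subtract (−5x)·D = 15x² − 5x. Remainder: −24x + 2.
Step 4: lead(−24x + 2) ÷ lead(D) = −24x ÷ −3x = 8. Subtract (8)·D = −24x + 8. Remainder: −6.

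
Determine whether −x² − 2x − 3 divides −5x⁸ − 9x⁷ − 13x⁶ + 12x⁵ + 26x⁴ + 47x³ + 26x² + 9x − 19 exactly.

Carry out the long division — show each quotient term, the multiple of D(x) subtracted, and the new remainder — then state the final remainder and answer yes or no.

R(x) = 9x − 1, so D(x) is not a factor of P(x). no

Step 1: lead(−5x⁸ − 9x⁷ − 13x⁶ + 12x⁵ + 26x⁴ + 47x³ + 26x² + 9x − 19) ÷ lead(D) = −5x⁸ ÷ −x² = 5x⁶. Subtract (5x⁶)·D = −5x⁸ − 10x⁷ − 15x⁶. Remainder: x⁷ + 2x⁶ + 12x⁵ + 26x⁴ + 47x³ + 26x² + 9x − 19.
Step 2: lead(x⁷ + 2x⁶ + 12x⁵ + 26x⁴ + 47x³ + 26x² + 9x − 19) ÷ lead(D) = x⁷ ÷ −x² = −x⁵. Subtract (−x⁵)·D = x⁷ + 2x⁶ + 3x⁵. Remainder: 9x⁵ + 26x⁴ + 47x³ + 26x² + 9x − 19.
Step 3: lead(9x⁵ + 26x⁴ + 47x³ + 26x² + 9x − 19) ÷ lead(D) = 9x⁵ ÷ −x² = −9x³. Subtract (−9x³)·D = 9x⁵ + 18x⁴ + 27x³. Remainder: 8x⁴ + 20x³ + 26x² + 9x − 19.
Step 4: lead(8x⁴ + 20x³ + 26x² + 9x − 19) ÷ lead(D) = 8x⁴ ÷ −x² = −8x². Subtract (−8x²)·D = 8x⁴ + 16x³ + 24x². Remainder: 4x³ + 2x² + 9x − 19.
Step 5: lead(4x³ + 2x² + 9x − 19) ÷ lead(D) = 4x³ ÷ −x² = −4x. Subtract (−4x)·D = 4x³ + 8x² + 12x. Remainder: −6x² − 3x − 19.
Step 6: lead(−6x² − 3x − 19) ÷ lead(D) = −6x² ÷ −x² = 6. Subtract (6)·D = −6x² − 12x − 18. Remainder: 9x − 1.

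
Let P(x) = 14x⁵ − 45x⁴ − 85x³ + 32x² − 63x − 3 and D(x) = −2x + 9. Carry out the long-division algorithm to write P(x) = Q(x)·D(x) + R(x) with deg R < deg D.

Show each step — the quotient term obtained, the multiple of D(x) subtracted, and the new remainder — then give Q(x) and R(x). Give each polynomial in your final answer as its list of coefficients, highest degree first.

Step 1: lead(14x⁵ − 45x⁴ − 85x³ + 32x² − 63x − 3) ÷ lead(D) = 14x⁵ ÷ −2x = −7x⁴. Subtract (−7x⁴)·D = 14x⁵ − 63x⁴. Remainder: 18x⁴ − 85x³ + 32x² − 63x − 3.
Step 2: lead(18x⁴ − 85x³ + 32x² − 63x − 3) ÷ lead(D) = 18x⁴ ÷ −2x = −9x³. Subtract (−9x³)·D = 18x⁴ − 81x³. Remainder: −4x³ + 32x² − 63x − 3.
Step 3: lead(−4x³ + 32x² − 63x − 3) ÷ lead(D) = −4x³ ÷ −2x = 2x². Subtract (2x²)·D = −4x³ + 18x². Remainder: 14x² − 63x − 3.
Step 4: lead(14x² − 63x − 3) ÷ lead(D) = 14x² ÷ −2x = −7x. Subtract (−7x)·D = 14x² − 63x. Remainder: −3.

Q = [-7, -9, 2, -7, 0]; R = [-3]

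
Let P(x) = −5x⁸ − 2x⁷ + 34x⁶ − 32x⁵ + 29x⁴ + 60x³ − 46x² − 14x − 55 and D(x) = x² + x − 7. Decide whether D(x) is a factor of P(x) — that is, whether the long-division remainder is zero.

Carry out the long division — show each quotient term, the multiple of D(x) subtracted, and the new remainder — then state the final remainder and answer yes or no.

R(x) = −6, so D(x) is not a factor of P(x). no

Step 1: lead(−5x⁸ − 2x⁷ + 34x⁶ − 32x⁵ + 29x⁴ + 60x³ − 46x² − 14x − 55) ÷ lead(D) = −5x⁸ ÷ x² = −5x⁶. Subtract (−5x⁶)·D = −5x⁸ − 5x⁷ + 35x⁶. Remainder: 3x⁷ − x⁶ − 32x⁵ + 29x⁴ + 60x³ − 46x² − 14x − 55.
Step 2: lead(3x⁷ − x⁶ − 32x⁵ + 29x⁴ + 60x³ − 46x² − 14x − 55) ÷ lead(D) = 3x⁷ ÷ x² = 3x⁵. Subtract (3x⁵)·D = 3x⁷ + 3x⁶ − 21x⁵. Remainder: −4x⁶ − 11x⁵ + 29x⁴ + 60x³ − 46x² − 14x − 55.
Step 3: lead(−4x⁶ − 11x⁵ + 29x⁴ + 60x³ − 46x² − 14x − 55) ÷ lead(D) = −4x⁶ ÷ x² = −4x⁴. Subtract (−4x⁴)·D = −4x⁶ − 4x⁵ + 28x⁴. Remainder: −7x⁵ + x⁴ + 60x³ − 46x² − 14x − 55.
Step 4: lead(−7x⁵ + x⁴ + 60x³ − 46x² − 14x − 55) ÷ lead(D) = −7x⁵ ÷ x² = −7x³. Subtract (−7x³)·D = −7x⁵ − 7x⁴ + 49x³. Remainder: 8x⁴ + 11x³ − 46x² − 14x − 55.
Step 5: lead(8x⁴ + 11x³ − 46x² − 14x − 55) ÷ lead(D) = 8x⁴ ÷ x² = 8x². Subtract (8x²)·D = 8x⁴ + 8x³ − 56x². Remainder: 3x³ + 10x² − 14x − 55.
Step 6: lead(3x³ + 10x² − 14x − 55) ÷ lead(D) = 3x³ ÷ x² = 3x. Subtract (3x)·D = 3x³ + 3x² − 21x. Remainder: 7x² + 7x − 55.
Step 7: lead(7x² + 7x − 55) ÷ lead(D) = 7x² ÷ x² = 7. Subtract (7)·D = 7x² + 7x − 49. Remainder: −6.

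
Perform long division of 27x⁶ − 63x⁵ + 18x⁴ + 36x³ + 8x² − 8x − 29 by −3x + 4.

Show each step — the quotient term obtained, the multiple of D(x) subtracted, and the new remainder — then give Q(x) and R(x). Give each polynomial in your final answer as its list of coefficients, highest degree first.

Step 1: lead(27x⁶ − 63x⁵ + 18x⁴ + 36x³ + 8x² − 8x − 29) ÷ lead(D) = 27x⁶ ÷ −3x = −9x⁵. Subtract (−9x⁵)·D = 27x⁶ − 36x⁵. Remainder: −27x⁵ + 18x⁴ + 36x³ + 8x² − 8x − 29.
Step 2: lead(−27x⁵ + 18x⁴ + 36x³ + 8x² − 8x − 29) ÷ lead(D) = −27x⁵ ÷ −3x = 9x⁴. Subtract (9x⁴)·D = −27x⁵ + 36x⁴. Remainder: −18x⁴ + 36x³ + 8x² − 8x − 29.
Step 3: lead(−18x⁴ + 36x³ + 8x² − 8x − 29) ÷ lead(D) = −18x⁴ ÷ −3x = 6x³. Subtract (6x³)·D = −18x⁴ + 24x³. Remainder: 12x³ + 8x² − 8x − 29.
Step 4: lead(12x³ + 8x² − 8x − 29) ÷ lead(D) = 12x³ ÷ −3x = −4x². Subtract (−4x²)·D = 12x³ − 16x². Remainder: 24x² − 8x − 29.
Step 5: lead(24x² − 8x − 29) ÷ lead(D) = 24x² ÷ −3x = −8x. Subtract (−8x)·D = 24x² − 32x. Remainder: 24x − 29.
Step 6: lead(24x − 29) ÷ lead(D) = 24x ÷ −3x = −8. Subtract (−8)·D = 24x − 32. Remainder: 3.

Q = [-9, 9, 6, -4, -8, -8]; R = [3]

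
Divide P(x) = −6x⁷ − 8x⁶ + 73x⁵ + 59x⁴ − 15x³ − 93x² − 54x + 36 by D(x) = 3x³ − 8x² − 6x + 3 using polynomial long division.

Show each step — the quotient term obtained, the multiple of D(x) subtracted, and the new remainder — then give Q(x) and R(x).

Step 1: lead(−6x⁷ − 8x⁶ + 73x⁵ + 59x⁴ − 15x³ − 93x² − 54x + 36) ÷ lead(D) = −6x⁷ ÷ 3x³ = −2x⁴. Subtract (−2x⁴)·D = −6x⁷ + 16x⁶ + 12x⁵ − 6x⁴. Remainder: −24x⁶ + 61x⁵ + 65x⁴ − 15x³ − 93x² − 54x + 36.
Step 2: lead(−24x⁶ + 61x⁵ + 65x⁴ − 15x³ − 93x² − 54x + 36) ÷ lead(D) = −24x⁶ ÷ 3x³ = −8x³. Subtract (−8x³)·D = −24x⁶ + 64x⁵ + 48x⁴ − 24x³. Remainder: −3x⁵ + 17x⁴ + 9x³ − 93x² − 54x + 36.
Step 3: lead(−3x⁵ + 17x⁴ + 9x³ − 93x² − 54x + 36) ÷ lead(D) = −3x⁵ ÷ 3x³ = −x². Subtract (−x²)·D = −3x⁵ + 8x⁴ + 6x³ − 3x². Remainder: 9x⁴ + 3x³ − 90x² − 54x + 36.
Step 4: lead(9x⁴ + 3x³ − 90x² − 54x + 36) ÷ lead(D) = 9x⁴ ÷ 3x³ = 3x. Subtract (3x)·D = 9x⁴ − 24x³ − 18x² + 9x. Remainder: 27x³ − 72x² − 63x + 36.
Step 5: lead(27x³ − 72x² − 63x + 36) ÷ lead(D) = 27x³ ÷ 3x³ = 9. Subtract (9)·D = 27x³ − 72x² − 54x + 27. Remainder: −9x + 9.

Q(x) = −2x⁴ − 8x³ − x² + 3x + 9; R(x) = −9x + 9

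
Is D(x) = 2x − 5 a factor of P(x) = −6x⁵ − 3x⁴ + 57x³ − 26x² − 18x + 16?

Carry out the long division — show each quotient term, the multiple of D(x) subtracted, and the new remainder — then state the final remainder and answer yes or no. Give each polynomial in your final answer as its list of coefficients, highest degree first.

R = [-4], so D(x) is not a factor of P(x). no

Step 1: lead(−6x⁵ − 3x⁴ + 57x³ − 26x² − 18x + 16) ÷ lead(D) = −6x⁵ ÷ 2x = −3x⁴. Subtract (−3x⁴)·D = −6x⁵ + 15x⁴. Remainder: −18x⁴ + 57x³ − 26x² − 18x + 16.
Step 2: lead(−18x⁴ + 57x³ − 26x² − 18x + 16) ÷ lead(D) = −18x⁴ ÷ 2x = −9x³. Subtract (−9x³)·D = −18x⁴ + 45x³. Remainder: 12x³ − 26x² − 18x + 16.
Step 3: lead(12x³ − 26x² − 18x + 16) ÷ lead(D) = 12x³ ÷ 2x = 6x². Subtract (6x²)·D = 12x³ − 30x². Remainder: 4x² − 18x + 16.
Step 4: lead(4x² − 18x + 16) ÷ lead(D) = 4x² ÷ 2x = 2x. Subtract (2x)·D = 4x² − 10x. Remainder: −8x + 16.
Step 5: lead(−8x + 16) ÷ lead(D) = −8x ÷ 2x = −4. Subtract (−4)·D = −8x + 20. Remainder: −4.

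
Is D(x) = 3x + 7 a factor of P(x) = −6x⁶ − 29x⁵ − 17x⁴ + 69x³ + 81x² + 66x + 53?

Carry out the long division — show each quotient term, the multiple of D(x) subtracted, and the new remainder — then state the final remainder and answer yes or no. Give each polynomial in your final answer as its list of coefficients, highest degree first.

R = [-3], so D(x) is not a factor of P(x). no

Step 1: lead(−6x⁶ − 29x⁵ − 17x⁴ + 69x³ + 81x² + 66x + 53) ÷ lead(D) = −6x⁶ ÷ 3x = −2x⁵. Subtract (−2x⁵)·D = −6x⁶ − 14x⁵. Remainder: −15x⁵ − 17x⁴ + 69x³ + 81x² + 66x + 53.
Step 2: lead(−15x⁵ − 17x⁴ + 69x³ + 81x² + 66x + 53) ÷ lead(D) = −15x⁵ ÷ 3x = −5x⁴. Subtract (−5x⁴)·D = −15x⁵ − 35x⁴. Remainder: 18x⁴ + 69x³ + 81x² + 66x + 53.
Step 3: lead(18x⁴ + 69x³ + 81x² + 66x + 53) ÷ lead(D) = 18x⁴ ÷ 3x = 6x³. Subtract (6x³)·D = 18x⁴ + 42x³. Remainder: 27x³ + 81x² + 66x + 53.
Step 4: lead(27x³ + 81x² + 66x + 53) ÷ lead(D) = 27x³ ÷ 3x = 9x². Subtract (9x²)·D = 27x³ + 63x². Remainder: 18x² + 66x + 53.
Step 5: lead(18x² + 66x + 53) ÷ lead(D) = 18x² ÷ 3x = 6x. Subtract (6x)·D = 18x² + 42x. Remainder: 24x + 53.
Step 6: lead(24x + 53) ÷ lead(D) = 24x ÷ 3x = 8. Subtract (8)·D = 24x + 56. Remainder: −3.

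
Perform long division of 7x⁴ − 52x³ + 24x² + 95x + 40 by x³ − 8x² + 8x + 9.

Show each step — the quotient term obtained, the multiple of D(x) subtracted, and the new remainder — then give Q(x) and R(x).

Q(x) = 7x + 4; R(x) = 4

Step 1: lead(7x⁴ − 52x³ + 24x² + 95x + 40) ÷ lead(D) = 7x⁴ ÷ x³ = 7x. Subtract (7x)·D = 7x⁴ − 56x³ + 56x² + 63x. Remainder: 4x³ − 32x² + 32x + 40.
Step 2: lead(4x³ − 32x² + 32x + 40) ÷ lead(D) = 4x³ ÷ x³ = 4. Subtract (4)·D = 4x³ − 32x² + 32x + 36. Remainder: 4.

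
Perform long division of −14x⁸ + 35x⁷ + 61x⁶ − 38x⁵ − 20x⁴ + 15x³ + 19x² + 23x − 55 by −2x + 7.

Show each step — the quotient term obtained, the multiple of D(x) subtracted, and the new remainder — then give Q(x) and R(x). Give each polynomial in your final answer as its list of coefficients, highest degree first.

Step 1: lead(−14x⁸ + 35x⁷ + 61x⁶ − 38x⁵ − 20x⁴ + 15x³ + 19x² + 23x − 55) ÷ lead(D) = −14x⁸ ÷ −2x = 7x⁷. Subtract (7x⁷)·D = −14x⁸ + 49x⁷. Remainder: −14x⁷ + 61x⁶ − 38x⁵ − 20x⁴ + 15x³ + 19x² + 23x − 55.
Step 2: lead(−14x⁷ + 61x⁶ − 38x⁵ − 20x⁴ + 15x³ + 19x² + 23x − 55) ÷ lead(D) = −14x⁷ ÷ −2x = 7x⁶. Subtract (7x⁶)·D = −14x⁷ + 49x⁶. Remainder: 12x⁶ − 38x⁵ − 20x⁴ + 15x³ + 19x² + 23x − 55.
Step 3: lead(12x⁶ − 38x⁵ − 20x⁴ + 15x³ + 19x² + 23x − 55) ÷ lead(D) = 12x⁶ ÷ −2x = −6x⁵. Subtract (−6x⁵)·D = 12x⁶ − 42x⁵. Remainder: 4x⁵ − 20x⁴ + 15x³ + 19x² + 23x − 55.
Step 4: lead(4x⁵ − 20x⁴ + 15x³ + 19x² + 23x − 55) ÷ lead(D) = 4x⁵ ÷ −2x = −2x⁴. Subtract (−2x⁴)·D = 4x⁵ − 14x⁴. Remainder: −6x⁴ + 15x³ + 19x² + 23x − 55.
Step 5: lead(−6x⁴ + 15x³ + 19x² + 23x − 55) ÷ lead(D) = −6x⁴ ÷ −2x = 3x³. Subtract (3x³)·D = −6x⁴ + 21x³. Remainder: −6x³ + 19x² + 23x − 55.
Step 6: lead(−6x³ + 19x² + 23x − 55) ÷ lead(D) = −6x³ ÷ −2x = 3x². Subtract (3x²)·D = −6x³ + 21x². Remainder: −2x² + 23x − 55.
Step 7: lead(−2x² + 23x − 55) ÷ lead(D) = −2x² ÷ −2x = x. Subtract (x)·D = −2x² + 7x. Remainder: 16x − 55.
Step 8: lead(16x − 55) ÷ lead(D) = 16x ÷ −2x = −8. Subtract (−8)·D = 16x − 56. Remainder: 1.

Q = [7, 7, -6, -2, 3, 3, 1, -8]; R = [1]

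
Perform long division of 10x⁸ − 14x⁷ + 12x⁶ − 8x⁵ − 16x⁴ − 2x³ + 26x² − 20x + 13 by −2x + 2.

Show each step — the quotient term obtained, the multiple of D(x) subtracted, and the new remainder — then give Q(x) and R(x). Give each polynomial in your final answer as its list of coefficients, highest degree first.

Step 1: lead(10x⁸ − 14x⁷ + 12x⁶ − 8x⁵ − 16x⁴ − 2x³ + 26x² − 20x + 13) ÷ lead(D) = 10x⁸ ÷ −2x = −5x⁷. Subtract (−5x⁷)·D = 10x⁸ − 10x⁷. Remainder: −4x⁷ + 12x⁶ − 8x⁵ − 16x⁴ − 2x³ + 26x² − 20x + 13.
Step 2: lead(−4x⁷ + 12x⁶ − 8x⁵ − 16x⁴ − 2x³ + 26x² − 20x + 13) ÷ lead(D) = −4x⁷ ÷ −2x = 2x⁶. Subtract (2x⁶)·D = −4x⁷ + 4x⁶. Remainder: 8x⁶ − 8x⁵ − 16x⁴ − 2x³ + 26x² − 20x + 13.
Step 3: lead(8x⁶ − 8x⁵ − 16x⁴ − 2x³ + 26x² − 20x + 13) ÷ lead(D) = 8x⁶ ÷ −2x = −4x⁵. Subtract (−4x⁵)·D = 8x⁶ − 8x⁵. Remainder: −16x⁴ − 2x³ + 26x² − 20x + 13.
Step 4: lead(−16x⁴ − 2x³ + 26x² − 20x + 13) ÷ lead(D) = −16x⁴ ÷ −2x = 8x³. Subtract (8x³)·D = −16x⁴ + 16x³. Remainder: −18x³ + 26x² − 20x + 13.
Step 5: lead(−18x³ + 26x² − 20x + 13) ÷ lead(D) = −18x³ ÷ −2x = 9x². Subtract (9x²)·D = −18x³ + 18x². Remainder: 8x² − 20x + 13.
Step 6: lead(8x² − 20x + 13) ÷ lead(D) = 8x² ÷ −2x = −4x. Subtract (−4x)·D = 8x² − 8x. Remainder: −12x + 13.
Step 7: lead(−12x + 13) ÷ lead(D) = −12x ÷ −2x = 6. Subtract (6)·D = −12x + 12. Remainder: 1.

Q = [-5, 2, -4, 0, 8, 9, -4, 6]; R = [1]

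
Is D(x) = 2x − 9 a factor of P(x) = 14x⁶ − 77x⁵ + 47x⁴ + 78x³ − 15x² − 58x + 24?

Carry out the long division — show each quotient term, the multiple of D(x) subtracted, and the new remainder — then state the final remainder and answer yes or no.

Step 1: lead(14x⁶ − 77x⁵ + 47x⁴ + 78x³ − 15x² − 58x + 24) ÷ lead(D) = 14x⁶ ÷ 2x = 7x⁵. Subtract (7x⁵)·D = 14x⁶ − 63x⁵. Remainder: −14x⁵ + 47x⁴ + 78x³ − 15x² − 58x + 24.
Step 2: lead(−14x⁵ + 47x⁴ + 78x³ − 15x² − 58x + 24) ÷ lead(D) = −14x⁵ ÷ 2x = −7x⁴. Subtract (−7x⁴)·D = −14x⁵ + 63x⁴. Remainder: −16x⁴ + 78x³ − 15x² − 58x + 24.
Step 3: lead(−16x⁴ + 78x³ − 15x² − 58x + 24) ÷ lead(D) = −16x⁴ ÷ 2x = −8x³. Subtract (−8x³)·D = −16x⁴ + 72x³. Remainder: 6x³ − 15x² − 58x + 24.
Step 4: lead(6x³ − 15x² − 58x + 24) ÷ lead(D) = 6x³ ÷ 2x = 3x². Subtract (3x²)·D = 6x³ − 27x². Remainder: 12x² − 58x + 24.
Step 5: lead(12x² − 58x + 24) ÷ lead(D) = 12x² ÷ 2x = 6x. Subtract (6x)·D = 12x² − 54x. Remainder: −4x + 24.
Step 6: lead(−4x + 24) ÷ lead(D) = −4x ÷ 2x = −2. Subtract (−2)·D = −4x + 18. Remainder: 6.

R(x) = 6, so D(x) is not a factor of P(x). no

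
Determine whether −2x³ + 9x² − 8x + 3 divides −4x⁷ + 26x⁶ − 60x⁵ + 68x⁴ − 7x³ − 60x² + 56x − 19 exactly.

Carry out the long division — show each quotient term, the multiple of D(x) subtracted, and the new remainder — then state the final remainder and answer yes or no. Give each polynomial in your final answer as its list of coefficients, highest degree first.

R = [-3, 7, -4], so D(x) is not a factor of P(x). no

Step 1: lead(−4x⁷ + 26x⁶ − 60x⁵ + 68x⁴ − 7x³ − 60x² + 56x − 19) ÷ lead(D) = −4x⁷ ÷ −2x³ = 2x⁴. Subtract (2x⁴)·D = −4x⁷ + 18x⁶ − 16x⁵ + 6x⁴. Remainder: 8x⁶ − 44x⁵ + 62x⁴ − 7x³ − 60x² + 56x − 19.
Step 2: lead(8x⁶ − 44x⁵ + 62x⁴ − 7x³ − 60x² + 56x − 19) ÷ lead(D) = 8x⁶ ÷ −2x³ = −4x³. Subtract (−4x³)·D = 8x⁶ − 36x⁵ + 32x⁴ − 12x³. Remainder: −8x⁵ + 30x⁴ + 5x³ − 60x² + 56x − 19.
Step 3: lead(−8x⁵ + 30x⁴ + 5x³ − 60x² + 56x − 19) ÷ lead(D) = −8x⁵ ÷ −2x³ = 4x². Subtract (4x²)·D = −8x⁵ + 36x⁴ − 32x³ + 12x². Remainder: −6x⁴ + 37x³ − 72x² + 56x − 19.
Step 4: lead(−6x⁴ + 37x³ − 72x² + 56x − 19) ÷ lead(D) = −6x⁴ ÷ −2x³ = 3x. Subtract (3x)·D = −6x⁴ + 27x³ − 24x² + 9x. Remainder: 10x³ − 48x² + 47x − 19.
Step 5: lead(10x³ − 48x² + 47x − 19) ÷ lead(D) = 10x³ ÷ −2x³ = −5. Subtract (−5)·D = 10x³ − 45x² + 40x − 15. Remainder: −3x² + 7x − 4.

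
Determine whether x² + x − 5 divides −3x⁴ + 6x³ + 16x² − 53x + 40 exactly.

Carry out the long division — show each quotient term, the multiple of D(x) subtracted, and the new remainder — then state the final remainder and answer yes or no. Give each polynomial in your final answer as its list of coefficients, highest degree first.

Step 1: lead(−3x⁴ + 6x³ + 16x² − 53x + 40) ÷ lead(D) = −3x⁴ ÷ x² = −3x². Subtract (−3x²)·D = −3x⁴ − 3x³ + 15x². Remainder: 9x³ + x² − 53x + 40.
Step 2: lead(9x³ + x² − 53x + 40) ÷ lead(D) = 9x³ ÷ x² = 9x. Subtract (9x)·D = 9x³ + 9x² − 45x. Remainder: −8x² − 8x + 40.
Step 3: lead(−8x² − 8x + 40) ÷ lead(D) = −8x² ÷ x² = −8. Subtract (−8)·D = −8x² − 8x + 40. Remainder: 0.

R = [0], so D(x) is a factor of P(x). yes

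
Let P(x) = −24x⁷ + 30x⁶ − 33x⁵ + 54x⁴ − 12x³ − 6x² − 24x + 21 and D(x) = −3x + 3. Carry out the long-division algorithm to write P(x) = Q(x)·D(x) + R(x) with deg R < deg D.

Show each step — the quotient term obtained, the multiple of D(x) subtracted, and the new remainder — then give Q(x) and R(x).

Step 1: lead(−24x⁷ + 30x⁶ − 33x⁵ + 54x⁴ − 12x³ − 6x² − 24x + 21) ÷ lead(D) = −24x⁷ ÷ −3x = 8x⁶. Subtract (8x⁶)·D = −24x⁷ + 24x⁶. Remainder: 6x⁶ − 33x⁵ + 54x⁴ − 12x³ − 6x² − 24x + 21.
Step 2: lead(6x⁶ − 33x⁵ + 54x⁴ − 12x³ − 6x² − 24x + 21) ÷ lead(D) = 6x⁶ ÷ −3x = −2x⁵. Subtract (−2x⁵)·D = 6x⁶ − 6x⁵. Remainder: −27x⁵ + 54x⁴ − 12x³ − 6x² − 24x + 21.
Step 3: lead(−27x⁵ + 54x⁴ − 12x³ − 6x² − 24x + 21) ÷ lead(D) = −27x⁵ ÷ −3x = 9x⁴. Subtract (9x⁴)·D = −27x⁵ + 27x⁴. Remainder: 27x⁴ − 12x³ − 6x² − 24x + 21.
Step 4: lead(27x⁴ − 12x³ − 6x² − 24x + 21) ÷ lead(D) = 27x⁴ ÷ −3x = −9x³. Subtract (−9x³)·D = 27x⁴ − 27x³. Remainder: 15x³ − 6x² − 24x + 21.
Step 5: lead(15x³ − 6x² − 24x + 21) ÷ lead(D) = 15x³ ÷ −3x = −5x². Subtract (−5x²)·D = 15x³ − 15x². Remainder: 9x² − 24x + 21.
Step 6: lead(9x² − 24x + 21) ÷ lead(D) = 9x² ÷ −3x = −3x. Subtract (−3x)·D = 9x² − 9x. Remainder: −15x + 21.
Step 7: lead(−15x + 21) ÷ lead(D) = −15x ÷ −3x = 5. Subtract (5)·D = −15x + 15. Remainder: 6.

Q(x) = 8x⁶ − 2x⁵ + 9x⁴ − 9x³ − 5x² − 3x + 5; R(x) = 6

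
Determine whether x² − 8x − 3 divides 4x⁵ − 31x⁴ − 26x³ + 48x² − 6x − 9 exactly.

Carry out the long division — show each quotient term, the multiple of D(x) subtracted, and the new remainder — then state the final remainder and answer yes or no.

Step 1: lead(4x⁵ − 31x⁴ − 26x³ + 48x² − 6x − 9) ÷ lead(D) = 4x⁵ ÷ x² = 4x³. Subtract (4x³)·D = 4x⁵ − 32x⁴ − 12x³. Remainder: x⁴ − 14x³ + 48x² − 6x − 9.
Step 2: lead(x⁴ − 14x³ + 48x² − 6x − 9) ÷ lead(D) = x⁴ ÷ x² = x². Subtract (x²)·D = x⁴ − 8x³ − 3x². Remainder: −6x³ + 51x² − 6x − 9.
Step 3: lead(−6x³ + 51x² − 6x − 9) ÷ lead(D) = −6x³ ÷ x² = −6x. Subtract (−6x)·D = −6x³ + 48x² + 18x. Remainder: 3x² − 24x − 9.
Step 4: lead(3x² − 24x − 9) ÷ lead(D) = 3x² ÷ x² = 3. Subtract (3)·D = 3x² − 24x − 9. Remainder: 0.

R(x) = 0, so D(x) is a factor of P(x). yes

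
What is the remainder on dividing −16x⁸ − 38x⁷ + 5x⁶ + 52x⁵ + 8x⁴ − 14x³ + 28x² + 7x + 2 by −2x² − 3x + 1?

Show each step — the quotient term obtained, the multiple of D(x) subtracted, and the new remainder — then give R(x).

R(x) = 6

Step 1: lead(−16x⁸ − 38x⁷ + 5x⁶ + 52x⁵ + 8x⁴ − 14x³ + 28x² + 7x + 2) ÷ lead(D) = −16x⁸ ÷ −2x² = 8x⁶. Subtract (8x⁶)·D = −16x⁸ − 24x⁷ + 8x⁶. Remainder: −14x⁷ − 3x⁶ + 52x⁵ + 8x⁴ − 14x³ + 28x² + 7x + 2.
Step 2: lead(−14x⁷ − 3x⁶ + 52x⁵ + 8x⁴ − 14x³ + 28x² + 7x + 2) ÷ lead(D) = −14x⁷ ÷ −2x² = 7x⁵. Subtract (7x⁵)·D = −14x⁷ − 21x⁶ + 7x⁵. Remainder: 18x⁶ + 45x⁵ + 8x⁴ − 14x³ + 28x² + 7x + 2.
Step 3: lead(18x⁶ + 45x⁵ + 8x⁴ − 14x³ + 28x² + 7x + 2) ÷ lead(D) = 18x⁶ ÷ −2x² = −9x⁴. Subtract (−9x⁴)·D = 18x⁶ + 27x⁵ − 9x⁴. Remainder: 18x⁵ + 17x⁴ − 14x³ + 28x² + 7x + 2.
Step 4: lead(18x⁵ + 17x⁴ − 14x³ + 28x² + 7x + 2) ÷ lead(D) = 18x⁵ ÷ −2x² = −9x³. Subtract (−9x³)·D = 18x⁵ + 27x⁴ − 9x³. Remainder: −10x⁴ − 5x³ + 28x² + 7x + 2.
Step 5: lead(−10x⁴ − 5x³ + 28x² + 7x + 2) ÷ lead(D) = −10x⁴ ÷ −2x² = 5x². Subtract (5x²)·D = −10x⁴ − 15x³ + 5x². Remainder: 10x³ + 23x² + 7x + 2.
Step 6: lead(10x³ + 23x² + 7x + 2) ÷ lead(D) = 10x³ ÷ −2x² = −5x. Subtract (−5x)·D = 10x³ + 15x² − 5x. Remainder: 8x² + 12x + 2.
Step 7: lead(8x² + 12x + 2) ÷ lead(D) = 8x² ÷ −2x² = −4. Subtract (−4)·D = 8x² + 12x − 4. Remainder: 6.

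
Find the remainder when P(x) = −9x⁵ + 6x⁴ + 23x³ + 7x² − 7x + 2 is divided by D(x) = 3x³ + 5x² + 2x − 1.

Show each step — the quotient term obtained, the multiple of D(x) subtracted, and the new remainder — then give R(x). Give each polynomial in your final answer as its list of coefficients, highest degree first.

R = [4, 0]

Step 1: lead(−9x⁵ + 6x⁴ + 23x³ + 7x² − 7x + 2) ÷ lead(D) = −9x⁵ ÷ 3x³ = −3x². Subtract (−3x²)·D = −9x⁵ − 15x⁴ − 6x³ + 3x². Remainder: 21x⁴ + 29x³ + 4x² − 7x + 2.
Step 2: lead(21x⁴ + 29x³ + 4x² − 7x + 2) ÷ lead(D) = 21x⁴ ÷ 3x³ = 7x. Subtract (7x)·D = 21x⁴ + 35x³ + 14x² − 7x. Remainder: −6x³ − 10x² + 2.
Step 3: lead(−6x³ − 10x² + 2) ÷ lead(D) = −6x³ ÷ 3x³ = −2. Subtract (−2)·D = −6x³ − 10x² − 4x + 2. Remainder: 4x.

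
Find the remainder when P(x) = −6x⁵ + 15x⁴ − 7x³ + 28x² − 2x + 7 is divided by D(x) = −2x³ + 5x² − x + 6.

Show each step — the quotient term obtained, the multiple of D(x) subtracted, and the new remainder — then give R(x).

Step 1: lead(−6x⁵ + 15x⁴ − 7x³ + 28x² − 2x + 7) ÷ lead(D) = −6x⁵ ÷ −2x³ = 3x². Subtract (3x²)·D = −6x⁵ + 15x⁴ − 3x³ + 18x². Remainder: −4x³ + 10x² − 2x + 7.
Step 2: lead(−4x³ + 10x² − 2x + 7) ÷ lead(D) = −4x³ ÷ −2x³ = 2. Subtract (2)·D = −4x³ + 10x² − 2x + 12. Remainder: −5.

R(x) = −5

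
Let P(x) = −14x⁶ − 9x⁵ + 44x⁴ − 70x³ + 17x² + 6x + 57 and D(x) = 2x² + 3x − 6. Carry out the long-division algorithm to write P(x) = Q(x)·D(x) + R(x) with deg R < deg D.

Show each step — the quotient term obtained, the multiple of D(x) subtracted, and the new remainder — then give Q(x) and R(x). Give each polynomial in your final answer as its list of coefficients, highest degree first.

Q = [-7, 6, -8, -5, -8]; R = [9]

Step 1: lead(−14x⁶ − 9x⁵ + 44x⁴ − 70x³ + 17x² + 6x + 57) ÷ lead(D) = −14x⁶ ÷ 2x² = −7x⁴. Subtract (−7x⁴)·D = −14x⁶ − 21x⁵ + 42x⁴. Remainder: 12x⁵ + 2x⁴ − 70x³ + 17x² + 6x + 57.
Step 2: lead(12x⁵ + 2x⁴ − 70x³ + 17x² + 6x + 57) ÷ lead(D) = 12x⁵ ÷ 2x² = 6x³. Subtract (6x³)·D = 12x⁵ + 18x⁴ − 36x³. Remainder: −16x⁴ − 34x³ + 17x² + 6x + 57.
Step 3: lead(−16x⁴ − 34x³ + 17x² + 6x + 57) ÷ lead(D) = −16x⁴ ÷ 2x² = −8x². Subtract (−8x²)·D = −16x⁴ − 24x³ + 48x². Remainder: −10x³ − 31x² + 6x + 57.
Step 4: lead(−10x³ − 31x² + 6x + 57) ÷ lead(D) = −10x³ ÷ 2x² = −5x. Subtract (−5x)·D = −10x³ − 15x² + 30x. Remainder: −16x² − 24x + 57.
Step 5: lead(−16x² − 24x + 57) ÷ lead(D) = −16x² ÷ 2x² = −8. Subtract (−8)·D = −16x² − 24x + 48. Remainder: 9.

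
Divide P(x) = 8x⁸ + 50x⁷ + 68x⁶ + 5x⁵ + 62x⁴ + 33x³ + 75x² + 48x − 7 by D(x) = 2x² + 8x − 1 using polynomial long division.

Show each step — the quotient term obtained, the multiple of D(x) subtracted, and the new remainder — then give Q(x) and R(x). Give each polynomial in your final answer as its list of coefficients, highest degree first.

Step 1: lead(8x⁸ + 50x⁷ + 68x⁶ + 5x⁵ + 62x⁴ + 33x³ + 75x² + 48x − 7) ÷ lead(D) = 8x⁸ ÷ 2x² = 4x⁶. Subtract (4x⁶)·D = 8x⁸ + 32x⁷ − 4x⁶. Remainder: 18x⁷ + 72x⁶ + 5x⁵ + 62x⁴ + 33x³ + 75x² + 48x − 7.
Step 2: lead(18x⁷ + 72x⁶ + 5x⁵ + 62x⁴ + 33x³ + 75x² + 48x − 7) ÷ lead(D) = 18x⁷ ÷ 2x² = 9x⁵. Subtract (9x⁵)·D = 18x⁷ + 72x⁶ − 9x⁵. Remainder: 14x⁵ + 62x⁴ + 33x³ + 75x² + 48x − 7.
Step 3: lead(14x⁵ + 62x⁴ + 33x³ + 75x² + 48x − 7) ÷ lead(D) = 14x⁵ ÷ 2x² = 7x³. Subtract (7x³)·D = 14x⁵ + 56x⁴ − 7x³. Remainder: 6x⁴ + 40x³ + 75x² + 48x − 7.
Step 4: lead(6x⁴ + 40x³ + 75x² + 48x − 7) ÷ lead(D) = 6x⁴ ÷ 2x² = 3x². Subtract (3x²)·D = 6x⁴ + 24x³ − 3x². Remainder: 16x³ + 78x² + 48x − 7.
Step 5: lead(16x³ + 78x² + 48x − 7) ÷ lead(D) = 16x³ ÷ 2x² = 8x. Subtract (8x)·D = 16x³ + 64x² − 8x. Remainder: 14x² + 56x − 7.
Step 6: lead(14x² + 56x − 7) ÷ lead(D) = 14x² ÷ 2x² = 7. Subtract (7)·D = 14x² + 56x − 7. Remainder: 0.

Q = [4, 9, 0, 7, 3, 8, 7]; R = [0]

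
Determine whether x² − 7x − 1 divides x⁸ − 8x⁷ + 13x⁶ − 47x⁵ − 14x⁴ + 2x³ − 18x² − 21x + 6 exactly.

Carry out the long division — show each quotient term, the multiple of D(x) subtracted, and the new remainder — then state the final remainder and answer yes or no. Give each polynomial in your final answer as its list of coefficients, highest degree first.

Step 1: lead(x⁸ − 8x⁷ + 13x⁶ − 47x⁵ − 14x⁴ + 2x³ − 18x² − 21x + 6) ÷ lead(D) = x⁸ ÷ x² = x⁶. Subtract (x⁶)·D = x⁸ − 7x⁷ − x⁶. Remainder: −x⁷ + 14x⁶ − 47x⁵ − 14x⁴ + 2x³ − 18x² − 21x + 6.
Step 2: lead(−x⁷ + 14x⁶ − 47x⁵ − 14x⁴ + 2x³ − 18x² − 21x + 6) ÷ lead(D) = −x⁷ ÷ x² = −x⁵. Subtract (−x⁵)·D = −x⁷ + 7x⁶ + x⁵. Remainder: 7x⁶ − 48x⁵ − 14x⁴ + 2x³ − 18x² − 21x + 6.
Step 3: lead(7x⁶ − 48x⁵ − 14x⁴ + 2x³ − 18x² − 21x + 6) ÷ lead(D) = 7x⁶ ÷ x² = 7x⁴. Subtract (7x⁴)·D = 7x⁶ − 49x⁵ − 7x⁴. Remainder: x⁵ − 7x⁴ + 2x³ − 18x² − 21x + 6.
Step 4: lead(x⁵ − 7x⁴ + 2x³ − 18x² − 21x + 6) ÷ lead(D) = x⁵ ÷ x² = x³. Subtract (x³)·D = x⁵ − 7x⁴ − x³. Remainder: 3x³ − 18x² − 21x + 6.
Step 5: lead(3x³ − 18x² − 21x + 6) ÷ lead(D) = 3x³ ÷ x² = 3x. Subtract (3x)·D = 3x³ − 21x² − 3x. Remainder: 3x² − 18x + 6.
Step 6: lead(3x² − 18x + 6) ÷ lead(D) = 3x² ÷ x² = 3. Subtract (3)·D = 3x² − 21x − 3. Remainder: 3x + 9.

R = [3, 9], so D(x) is not a factor of P(x). no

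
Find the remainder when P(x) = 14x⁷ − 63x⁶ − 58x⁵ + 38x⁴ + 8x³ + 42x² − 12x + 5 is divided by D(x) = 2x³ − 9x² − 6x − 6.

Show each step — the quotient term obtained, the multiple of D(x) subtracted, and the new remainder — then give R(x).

Step 1: lead(14x⁷ − 63x⁶ − 58x⁵ + 38x⁴ + 8x³ + 42x² − 12x + 5) ÷ lead(D) = 14x⁷ ÷ 2x³ = 7x⁴. Subtract (7x⁴)·D = 14x⁷ − 63x⁶ − 42x⁵ − 42x⁴. Remainder: −16x⁵ + 80x⁴ + 8x³ + 42x² − 12x + 5.
Step 2: lead(−16x⁵ + 80x⁴ + 8x³ + 42x² − 12x + 5) ÷ lead(D) = −16x⁵ ÷ 2x³ = −8x². Subtract (−8x²)·D = −16x⁵ + 72x⁴ + 48x³ + 48x². Remainder: 8x⁴ − 40x³ − 6x² − 12x + 5.
Step 3: lead(8x⁴ − 40x³ − 6x² − 12x + 5) ÷ lead(D) = 8x⁴ ÷ 2x³ = 4x. Subtract (4x)·D = 8x⁴ − 36x³ − 24x² − 24x. Remainder: −4x³ + 18x² + 12x + 5.
Step 4: lead(−4x³ + 18x² + 12x + 5) ÷ lead(D) = −4x³ ÷ 2x³ = −2. Subtract (−2)·D = −4x³ + 18x² + 12x + 12. Remainder: −7.

R(x) = −7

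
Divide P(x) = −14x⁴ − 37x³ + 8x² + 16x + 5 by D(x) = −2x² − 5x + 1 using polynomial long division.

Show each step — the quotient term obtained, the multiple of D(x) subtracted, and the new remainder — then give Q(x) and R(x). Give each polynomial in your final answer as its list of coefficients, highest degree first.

Step 1: lead(−14x⁴ − 37x³ + 8x² + 16x + 5) ÷ lead(D) = −14x⁴ ÷ −2x² = 7x². Subtract (7x²)·D = −14x⁴ − 35x³ + 7x². Remainder: −2x³ + x² + 16x + 5.
Step 2: lead(−2x³ + x² + 16x + 5) ÷ lead(D) = −2x³ ÷ −2x² = x. Subtract (x)·D = −2x³ − 5x² + x. Remainder: 6x² + 15x + 5.
Step 3: lead(6x² + 15x + 5) ÷ lead(D) = 6x² ÷ −2x² = −3. Subtract (−3)·D = 6x² + 15x − 3. Remainder: 8.

Q = [7, 1, -3]; R = [8]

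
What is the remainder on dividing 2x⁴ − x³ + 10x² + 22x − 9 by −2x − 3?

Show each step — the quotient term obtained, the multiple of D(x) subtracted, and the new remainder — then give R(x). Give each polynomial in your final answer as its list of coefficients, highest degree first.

Step 1: lead(2x⁴ − x³ + 10x² + 22x − 9) ÷ lead(D) = 2x⁴ ÷ −2x = −x³. Subtract (−x³)·D = 2x⁴ + 3x³. Remainder: −4x³ + 10x² + 22x − 9.
Step 2: lead(−4x³ + 10x² + 22x − 9) ÷ lead(D) = −4x³ ÷ −2x = 2x². Subtract (2x²)·D = −4x³ − 6x². Remainder: 16x² + 22x − 9.
Step 3: lead(16x² + 22x − 9) ÷ lead(D) = 16x² ÷ −2x = −8x. Subtract (−8x)·D = 16x² + 24x. Remainder: −2x − 9.
Step 4: lead(−2x − 9) ÷ lead(D) = −2x ÷ −2x = 1. Subtract (1)·D = −2x − 3. Remainder: −6.

R = [-6]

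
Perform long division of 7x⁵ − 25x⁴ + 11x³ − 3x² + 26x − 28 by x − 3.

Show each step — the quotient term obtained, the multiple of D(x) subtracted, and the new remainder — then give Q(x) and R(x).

Q(x) = 7x⁴ − 4x³ − x² − 6x + 8; R(x) = −4

Step 1: lead(7x⁵ − 25x⁴ + 11x³ − 3x² + 26x − 28) ÷ lead(D) = 7x⁵ ÷ x = 7x⁴. Subtract (7x⁴)·D = 7x⁵ − 21x⁴. Remainder: −4x⁴ + 11x³ − 3x² + 26x − 28.
Step 2: lead(−4x⁴ + 11x³ − 3x² + 26x − 28) ÷ lead(D) = −4x⁴ ÷ x = −4x³. Subtract (−4x³)·D = −4x⁴ + 12x³. Remainder: −x³ − 3x² + 26x − 28.
Step 3: lead(−x³ − 3x² + 26x − 28) ÷ lead(D) = −x³ ÷ x = −x². Subtract (−x²)·D = −x³ + 3x². Remainder: −6x² + 26x − 28.
Step 4: lead(−6x² + 26x − 28) ÷ lead(D) = −6x² ÷ x = −6x. Subtract (−6x)·D = −6x² + 18x. Remainder: 8x − 28.
Step 5: lead(8x − 28) ÷ lead(D) = 8x ÷ x = 8. Subtract (8)·D = 8x − 24. Remainder: −4.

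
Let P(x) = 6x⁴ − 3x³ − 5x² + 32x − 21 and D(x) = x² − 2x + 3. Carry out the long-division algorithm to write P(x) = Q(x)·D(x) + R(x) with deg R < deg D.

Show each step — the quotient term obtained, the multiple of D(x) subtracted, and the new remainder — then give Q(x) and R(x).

Q(x) = 6x² + 9x − 5; R(x) = −5x − 6

Step 1: lead(6x⁴ − 3x³ − 5x² + 32x − 21) ÷ lead(D) = 6x⁴ ÷ x² = 6x². Subtract (6x²)·D = 6x⁴ − 12x³ + 18x². Remainder: 9x³ − 23x² + 32x − 21.
Step 2: lead(9x³ − 23x² + 32x − 21) ÷ lead(D) = 9x³ ÷ x² = 9x. Subtract (9x)·D = 9x³ − 18x² + 27x. Remainder: −5x² + 5x − 21.
Step 3: lead(−5x² + 5x − 21) ÷ lead(D) = −5x² ÷ x² = −5. Subtract (−5)·D = −5x² + 10x − 15. Remainder: −5x − 6.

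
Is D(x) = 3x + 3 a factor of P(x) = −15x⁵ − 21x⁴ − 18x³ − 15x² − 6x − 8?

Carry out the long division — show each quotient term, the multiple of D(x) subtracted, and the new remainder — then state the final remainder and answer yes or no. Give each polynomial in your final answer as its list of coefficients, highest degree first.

Step 1: lead(−15x⁵ − 21x⁴ − 18x³ − 15x² − 6x − 8) ÷ lead(D) = −15x⁵ ÷ 3x = −5x⁴. Subtract (−5x⁴)·D = −15x⁵ − 15x⁴. Remainder: −6x⁴ − 18x³ − 15x² − 6x − 8.
Step 2: lead(−6x⁴ − 18x³ − 15x² − 6x − 8) ÷ lead(D) = −6x⁴ ÷ 3x = −2x³. Subtract (−2x³)·D = −6x⁴ − 6x³. Remainder: −12x³ − 15x² − 6x − 8.
Step 3: lead(−12x³ − 15x² − 6x − 8) ÷ lead(D) = −12x³ ÷ 3x = −4x². Subtract (−4x²)·D = −12x³ − 12x². Remainder: −3x² − 6x − 8.
Step 4: lead(−3x² − 6x − 8) ÷ lead(D) = −3x² ÷ 3x = −x. Subtract (−x)·D = −3x² − 3x. Remainder: −3x − 8.
Step 5: lead(−3x − 8) ÷ lead(D) = −3x ÷ 3x = −1. Subtract (−1)·D = −3x − 3. Remainder: −5.

R = [-5], so D(x) is not a factor of P(x). no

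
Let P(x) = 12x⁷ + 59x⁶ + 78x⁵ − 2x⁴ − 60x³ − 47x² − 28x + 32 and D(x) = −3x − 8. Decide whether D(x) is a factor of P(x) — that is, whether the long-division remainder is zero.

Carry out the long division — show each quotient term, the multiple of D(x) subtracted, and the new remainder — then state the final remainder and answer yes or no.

Step 1: lead(12x⁷ + 59x⁶ + 78x⁵ − 2x⁴ − 60x³ − 47x² − 28x + 32) ÷ lead(D) = 12x⁷ ÷ −3x = −4x⁶. Subtract (−4x⁶)·D = 12x⁷ + 32x⁶. Remainder: 27x⁶ + 78x⁵ − 2x⁴ − 60x³ − 47x² − 28x + 32.
Step 2: lead(27x⁶ + 78x⁵ − 2x⁴ − 60x³ − 47x² − 28x + 32) ÷ lead(D) = 27x⁶ ÷ −3x = −9x⁵. Subtract (−9x⁵)·D = 27x⁶ + 72x⁵. Remainder: 6x⁵ − 2x⁴ − 60x³ − 47x² − 28x + 32.
Step 3: lead(6x⁵ − 2x⁴ − 60x³ − 47x² − 28x + 32) ÷ lead(D) = 6x⁵ ÷ −3x = −2x⁴. Subtract (−2x⁴)·D = 6x⁵ + 16x⁴. Remainder: −18x⁴ − 60x³ − 47x² − 28x + 32.
Step 4: lead(−18x⁴ − 60x³ − 47x² − 28x + 32) ÷ lead(D) = −18x⁴ ÷ −3x = 6x³. Subtract (6x³)·D = −18x⁴ − 48x³. Remainder: −12x³ − 47x² − 28x + 32.
Step 5: lead(−12x³ − 47x² − 28x + 32) ÷ lead(D) = −12x³ ÷ −3x = 4x². Subtract (4x²)·D = −12x³ − 32x². Remainder: −15x² − 28x + 32.
Step 6: lead(−15x² − 28x + 32) ÷ lead(D) = −15x² ÷ −3x = 5x. Subtract (5x)·D = −15x² − 40x. Remainder: 12x + 32.
Step 7: lead(12x + 32) ÷ lead(D) = 12x ÷ −3x = −4. Subtract (−4)·D = 12x + 32. Remainder: 0.

R(x) = 0, so D(x) is a factor of P(x). yes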